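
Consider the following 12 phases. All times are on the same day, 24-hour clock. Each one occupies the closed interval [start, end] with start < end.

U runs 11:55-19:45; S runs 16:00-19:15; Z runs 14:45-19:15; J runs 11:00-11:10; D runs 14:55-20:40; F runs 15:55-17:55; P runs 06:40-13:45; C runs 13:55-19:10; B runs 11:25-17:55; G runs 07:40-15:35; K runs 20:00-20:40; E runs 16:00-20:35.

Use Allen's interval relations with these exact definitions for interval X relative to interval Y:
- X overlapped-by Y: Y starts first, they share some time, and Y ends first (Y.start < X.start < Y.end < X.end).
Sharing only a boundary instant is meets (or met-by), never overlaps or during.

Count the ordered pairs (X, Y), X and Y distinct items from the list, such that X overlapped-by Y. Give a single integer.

Checking all 132 ordered pairs for relation 'overlapped-by'; matching pairs in alphabetical order:
(B, G): B overlapped-by G ✓
(B, P): B overlapped-by P ✓
(C, B): C overlapped-by B ✓
(C, G): C overlapped-by G ✓
(D, B): D overlapped-by B ✓
(D, C): D overlapped-by C ✓
(D, G): D overlapped-by G ✓
(D, U): D overlapped-by U ✓
(D, Z): D overlapped-by Z ✓
(E, B): E overlapped-by B ✓
(E, C): E overlapped-by C ✓
(E, F): E overlapped-by F ✓
(E, U): E overlapped-by U ✓
(E, Z): E overlapped-by Z ✓
(G, P): G overlapped-by P ✓
(K, E): K overlapped-by E ✓
(S, B): S overlapped-by B ✓
(S, C): S overlapped-by C ✓
(S, F): S overlapped-by F ✓
(U, B): U overlapped-by B ✓
(U, G): U overlapped-by G ✓
(U, P): U overlapped-by P ✓
(Z, B): Z overlapped-by B ✓
(Z, C): Z overlapped-by C ✓
... plus 1 further pairs not listed.
Count: 25.

25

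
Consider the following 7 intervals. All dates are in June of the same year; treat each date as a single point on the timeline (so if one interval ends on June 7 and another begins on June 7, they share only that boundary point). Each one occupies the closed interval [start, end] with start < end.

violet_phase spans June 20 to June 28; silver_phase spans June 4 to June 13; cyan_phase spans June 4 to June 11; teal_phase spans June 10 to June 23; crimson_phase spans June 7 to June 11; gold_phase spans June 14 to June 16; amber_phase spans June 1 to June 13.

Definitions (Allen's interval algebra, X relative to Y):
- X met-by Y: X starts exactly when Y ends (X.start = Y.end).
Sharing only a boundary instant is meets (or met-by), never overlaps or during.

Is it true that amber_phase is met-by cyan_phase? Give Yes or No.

amber_phase = [June 1, June 13], cyan_phase = [June 4, June 11].
Actual relation of amber_phase to cyan_phase: contains.
Asked whether 'met-by' holds → No.

No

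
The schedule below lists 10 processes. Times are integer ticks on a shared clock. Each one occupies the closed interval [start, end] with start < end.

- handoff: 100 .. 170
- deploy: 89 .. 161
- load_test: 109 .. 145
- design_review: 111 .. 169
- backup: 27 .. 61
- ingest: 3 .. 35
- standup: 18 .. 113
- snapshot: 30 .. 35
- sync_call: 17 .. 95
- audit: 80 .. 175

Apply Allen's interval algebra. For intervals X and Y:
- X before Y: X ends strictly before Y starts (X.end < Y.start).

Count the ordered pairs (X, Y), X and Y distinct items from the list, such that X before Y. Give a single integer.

18

Checking all 90 ordered pairs for relation 'before'; matching pairs in alphabetical order:
(backup, audit): backup before audit ✓
(backup, deploy): backup before deploy ✓
(backup, design_review): backup before design_review ✓
(backup, handoff): backup before handoff ✓
(backup, load_test): backup before load_test ✓
(ingest, audit): ingest before audit ✓
(ingest, deploy): ingest before deploy ✓
(ingest, design_review): ingest before design_review ✓
(ingest, handoff): ingest before handoff ✓
(ingest, load_test): ingest before load_test ✓
(snapshot, audit): snapshot before audit ✓
(snapshot, deploy): snapshot before deploy ✓
(snapshot, design_review): snapshot before design_review ✓
(snapshot, handoff): snapshot before handoff ✓
(snapshot, load_test): snapshot before load_test ✓
(sync_call, design_review): sync_call before design_review ✓
(sync_call, handoff): sync_call before handoff ✓
(sync_call, load_test): sync_call before load_test ✓
Count: 18.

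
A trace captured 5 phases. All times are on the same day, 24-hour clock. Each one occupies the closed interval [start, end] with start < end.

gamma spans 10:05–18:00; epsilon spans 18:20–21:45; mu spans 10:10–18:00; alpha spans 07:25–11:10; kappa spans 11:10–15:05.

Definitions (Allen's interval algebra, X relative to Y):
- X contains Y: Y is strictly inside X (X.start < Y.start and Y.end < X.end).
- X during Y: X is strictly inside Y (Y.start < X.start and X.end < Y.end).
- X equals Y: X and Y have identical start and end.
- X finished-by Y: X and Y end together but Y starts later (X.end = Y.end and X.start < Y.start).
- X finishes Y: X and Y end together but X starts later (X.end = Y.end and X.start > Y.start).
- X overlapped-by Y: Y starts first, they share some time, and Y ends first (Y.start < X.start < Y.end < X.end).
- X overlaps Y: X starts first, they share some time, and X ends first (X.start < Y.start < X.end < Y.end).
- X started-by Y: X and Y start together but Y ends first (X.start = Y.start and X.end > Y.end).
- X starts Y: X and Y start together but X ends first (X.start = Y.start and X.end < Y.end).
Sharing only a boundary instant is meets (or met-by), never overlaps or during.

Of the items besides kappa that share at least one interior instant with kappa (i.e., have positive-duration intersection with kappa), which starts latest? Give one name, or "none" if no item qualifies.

mu

Target kappa = [11:10, 15:05].
alpha [07:25, 11:10] → meets → excluded.
epsilon [18:20, 21:45] → after → excluded.
gamma [10:05, 18:00] → contains → candidate.
mu [10:10, 18:00] → contains → candidate.
Among candidates, latest start is 10:10 → mu.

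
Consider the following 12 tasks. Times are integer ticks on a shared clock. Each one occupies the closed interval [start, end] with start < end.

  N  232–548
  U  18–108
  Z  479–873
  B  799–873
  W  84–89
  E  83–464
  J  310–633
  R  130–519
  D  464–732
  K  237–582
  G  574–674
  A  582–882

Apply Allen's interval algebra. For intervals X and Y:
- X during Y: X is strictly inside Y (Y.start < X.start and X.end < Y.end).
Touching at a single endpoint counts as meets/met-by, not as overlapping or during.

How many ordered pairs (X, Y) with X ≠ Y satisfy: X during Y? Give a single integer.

Checking all 132 ordered pairs for relation 'during'; matching pairs in alphabetical order:
(B, A): B during A ✓
(G, D): G during D ✓
(G, Z): G during Z ✓
(W, E): W during E ✓
(W, U): W during U ✓
Count: 5.

5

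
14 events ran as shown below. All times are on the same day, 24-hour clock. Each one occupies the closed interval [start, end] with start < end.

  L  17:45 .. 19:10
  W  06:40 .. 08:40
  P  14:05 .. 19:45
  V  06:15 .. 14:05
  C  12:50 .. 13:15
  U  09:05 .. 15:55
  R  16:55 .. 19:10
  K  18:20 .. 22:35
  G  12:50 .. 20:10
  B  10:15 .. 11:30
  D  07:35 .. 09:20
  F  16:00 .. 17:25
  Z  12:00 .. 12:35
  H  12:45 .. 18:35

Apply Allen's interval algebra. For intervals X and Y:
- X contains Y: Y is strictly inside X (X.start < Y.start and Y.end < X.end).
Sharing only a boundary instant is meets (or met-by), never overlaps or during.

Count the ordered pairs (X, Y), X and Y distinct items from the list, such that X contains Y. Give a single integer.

Checking all 182 ordered pairs for relation 'contains'; matching pairs in alphabetical order:
(G, F): G contains F ✓
(G, L): G contains L ✓
(G, P): G contains P ✓
(G, R): G contains R ✓
(H, C): H contains C ✓
(H, F): H contains F ✓
(P, F): P contains F ✓
(P, L): P contains L ✓
(P, R): P contains R ✓
(U, B): U contains B ✓
(U, C): U contains C ✓
(U, Z): U contains Z ✓
(V, B): V contains B ✓
(V, C): V contains C ✓
(V, D): V contains D ✓
(V, W): V contains W ✓
(V, Z): V contains Z ✓
Count: 17.

17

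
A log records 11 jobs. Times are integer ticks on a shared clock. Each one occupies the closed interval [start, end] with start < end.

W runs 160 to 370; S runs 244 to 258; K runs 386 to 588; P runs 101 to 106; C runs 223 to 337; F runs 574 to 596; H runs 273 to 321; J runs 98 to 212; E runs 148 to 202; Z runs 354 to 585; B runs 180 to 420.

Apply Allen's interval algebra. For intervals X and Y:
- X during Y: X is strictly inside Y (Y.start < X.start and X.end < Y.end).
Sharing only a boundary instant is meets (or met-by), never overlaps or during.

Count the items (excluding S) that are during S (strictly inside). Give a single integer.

0

Target S = [244, 258].
B [180, 420] → contains → no.
C [223, 337] → contains → no.
E [148, 202] → before → no.
F [574, 596] → after → no.
H [273, 321] → after → no.
J [98, 212] → before → no.
K [386, 588] → after → no.
P [101, 106] → before → no.
W [160, 370] → contains → no.
Z [354, 585] → after → no.
Total: 0.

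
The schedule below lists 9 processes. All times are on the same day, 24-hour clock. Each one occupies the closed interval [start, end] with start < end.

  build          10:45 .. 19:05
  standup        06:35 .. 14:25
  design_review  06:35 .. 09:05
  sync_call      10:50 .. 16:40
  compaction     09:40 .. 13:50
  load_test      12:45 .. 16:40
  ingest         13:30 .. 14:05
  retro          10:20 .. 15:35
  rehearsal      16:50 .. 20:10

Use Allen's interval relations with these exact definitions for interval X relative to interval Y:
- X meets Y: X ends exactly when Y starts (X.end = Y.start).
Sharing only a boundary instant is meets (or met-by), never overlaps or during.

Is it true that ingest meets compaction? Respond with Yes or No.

ingest = [13:30, 14:05], compaction = [09:40, 13:50].
Actual relation of ingest to compaction: overlapped-by.
Asked whether 'meets' holds → No.

No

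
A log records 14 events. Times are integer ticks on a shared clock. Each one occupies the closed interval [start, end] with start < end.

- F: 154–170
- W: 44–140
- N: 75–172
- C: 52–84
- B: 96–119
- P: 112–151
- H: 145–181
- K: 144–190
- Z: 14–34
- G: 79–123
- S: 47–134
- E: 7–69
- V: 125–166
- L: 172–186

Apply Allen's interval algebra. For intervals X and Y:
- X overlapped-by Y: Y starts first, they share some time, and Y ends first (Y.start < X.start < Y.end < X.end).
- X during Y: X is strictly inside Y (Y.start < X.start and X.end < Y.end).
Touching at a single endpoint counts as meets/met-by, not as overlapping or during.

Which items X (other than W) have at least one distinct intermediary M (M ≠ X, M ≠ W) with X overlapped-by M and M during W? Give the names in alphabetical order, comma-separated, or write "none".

G, N, P, V

Target W = [44, 140].
Intermediaries M with M during W: B, C, G, S.
Via B — items with X overlapped-by B: P.
Via C — items with X overlapped-by C: G, N.
Via G — items with X overlapped-by G: P.
Via S — items with X overlapped-by S: N, P, V.
Union: G, N, P, V.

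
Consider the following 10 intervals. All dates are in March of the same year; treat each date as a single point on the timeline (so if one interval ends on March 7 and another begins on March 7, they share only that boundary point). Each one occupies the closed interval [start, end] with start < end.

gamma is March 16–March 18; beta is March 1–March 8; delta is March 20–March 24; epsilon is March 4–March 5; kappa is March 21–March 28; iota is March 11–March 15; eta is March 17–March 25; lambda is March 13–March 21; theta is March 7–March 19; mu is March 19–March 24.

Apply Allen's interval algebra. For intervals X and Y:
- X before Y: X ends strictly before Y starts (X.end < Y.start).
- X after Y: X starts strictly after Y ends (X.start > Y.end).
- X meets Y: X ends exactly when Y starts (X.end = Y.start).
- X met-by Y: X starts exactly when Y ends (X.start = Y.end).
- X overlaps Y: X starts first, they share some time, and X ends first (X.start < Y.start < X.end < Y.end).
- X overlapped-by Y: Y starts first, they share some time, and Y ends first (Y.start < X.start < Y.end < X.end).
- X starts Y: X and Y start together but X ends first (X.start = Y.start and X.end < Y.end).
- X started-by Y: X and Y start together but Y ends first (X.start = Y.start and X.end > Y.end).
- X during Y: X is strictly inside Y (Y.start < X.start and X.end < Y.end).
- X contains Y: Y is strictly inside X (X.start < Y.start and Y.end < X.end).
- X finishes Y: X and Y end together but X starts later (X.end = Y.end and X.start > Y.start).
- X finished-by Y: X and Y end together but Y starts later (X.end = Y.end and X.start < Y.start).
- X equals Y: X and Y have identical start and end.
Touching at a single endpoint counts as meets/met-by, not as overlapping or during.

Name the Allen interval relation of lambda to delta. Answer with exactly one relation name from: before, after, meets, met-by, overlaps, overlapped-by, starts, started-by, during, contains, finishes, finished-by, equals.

overlaps

lambda = [March 13, March 21]; delta = [March 20, March 24].
Compare endpoints: lambda.start < delta.start, lambda.start < delta.end, lambda.end > delta.start, lambda.end < delta.end.
That pattern is 'overlaps'.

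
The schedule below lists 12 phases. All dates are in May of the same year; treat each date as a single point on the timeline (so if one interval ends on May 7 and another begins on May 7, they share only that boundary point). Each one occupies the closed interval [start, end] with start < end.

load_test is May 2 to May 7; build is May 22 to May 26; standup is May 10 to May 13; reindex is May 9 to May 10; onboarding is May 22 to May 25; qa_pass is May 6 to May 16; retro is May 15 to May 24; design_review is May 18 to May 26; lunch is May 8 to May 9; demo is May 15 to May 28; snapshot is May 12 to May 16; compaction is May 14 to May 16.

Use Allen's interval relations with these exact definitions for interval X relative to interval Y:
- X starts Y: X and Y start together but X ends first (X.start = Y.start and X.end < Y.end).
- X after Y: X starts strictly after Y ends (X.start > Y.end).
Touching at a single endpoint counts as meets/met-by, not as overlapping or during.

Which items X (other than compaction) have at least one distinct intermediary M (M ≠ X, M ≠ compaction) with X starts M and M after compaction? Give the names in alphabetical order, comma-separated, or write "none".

Target compaction = [May 14, May 16].
Intermediaries M with M after compaction: build, design_review, onboarding.
Via build — items with X starts build: onboarding.
Via design_review — items with X starts design_review: none.
Via onboarding — items with X starts onboarding: none.
Union: onboarding.

onboarding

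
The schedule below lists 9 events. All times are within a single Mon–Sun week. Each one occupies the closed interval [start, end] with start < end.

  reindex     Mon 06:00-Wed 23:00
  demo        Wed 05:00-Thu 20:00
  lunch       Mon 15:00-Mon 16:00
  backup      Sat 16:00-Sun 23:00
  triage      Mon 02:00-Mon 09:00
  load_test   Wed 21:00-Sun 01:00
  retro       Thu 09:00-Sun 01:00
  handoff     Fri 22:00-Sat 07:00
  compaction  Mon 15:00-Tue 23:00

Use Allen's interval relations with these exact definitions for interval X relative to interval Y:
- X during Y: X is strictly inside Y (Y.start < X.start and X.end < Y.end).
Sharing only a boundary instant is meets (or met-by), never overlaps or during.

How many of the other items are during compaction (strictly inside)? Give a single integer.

Target compaction = [Mon 15:00, Tue 23:00].
backup [Sat 16:00, Sun 23:00] → after → no.
demo [Wed 05:00, Thu 20:00] → after → no.
handoff [Fri 22:00, Sat 07:00] → after → no.
load_test [Wed 21:00, Sun 01:00] → after → no.
lunch [Mon 15:00, Mon 16:00] → starts → no.
reindex [Mon 06:00, Wed 23:00] → contains → no.
retro [Thu 09:00, Sun 01:00] → after → no.
triage [Mon 02:00, Mon 09:00] → before → no.
Total: 0.

0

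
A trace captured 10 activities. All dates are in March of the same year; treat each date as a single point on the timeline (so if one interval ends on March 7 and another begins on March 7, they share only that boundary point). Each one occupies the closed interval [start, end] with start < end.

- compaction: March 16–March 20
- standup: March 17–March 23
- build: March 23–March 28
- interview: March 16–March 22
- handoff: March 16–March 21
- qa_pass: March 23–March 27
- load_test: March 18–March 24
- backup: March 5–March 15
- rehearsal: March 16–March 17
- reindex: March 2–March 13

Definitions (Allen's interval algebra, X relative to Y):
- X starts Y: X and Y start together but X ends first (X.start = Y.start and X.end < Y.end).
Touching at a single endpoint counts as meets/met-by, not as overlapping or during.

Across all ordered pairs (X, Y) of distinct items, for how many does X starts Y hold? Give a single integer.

Checking all 90 ordered pairs for relation 'starts'; matching pairs in alphabetical order:
(compaction, handoff): compaction starts handoff ✓
(compaction, interview): compaction starts interview ✓
(handoff, interview): handoff starts interview ✓
(qa_pass, build): qa_pass starts build ✓
(rehearsal, compaction): rehearsal starts compaction ✓
(rehearsal, handoff): rehearsal starts handoff ✓
(rehearsal, interview): rehearsal starts interview ✓
Count: 7.

7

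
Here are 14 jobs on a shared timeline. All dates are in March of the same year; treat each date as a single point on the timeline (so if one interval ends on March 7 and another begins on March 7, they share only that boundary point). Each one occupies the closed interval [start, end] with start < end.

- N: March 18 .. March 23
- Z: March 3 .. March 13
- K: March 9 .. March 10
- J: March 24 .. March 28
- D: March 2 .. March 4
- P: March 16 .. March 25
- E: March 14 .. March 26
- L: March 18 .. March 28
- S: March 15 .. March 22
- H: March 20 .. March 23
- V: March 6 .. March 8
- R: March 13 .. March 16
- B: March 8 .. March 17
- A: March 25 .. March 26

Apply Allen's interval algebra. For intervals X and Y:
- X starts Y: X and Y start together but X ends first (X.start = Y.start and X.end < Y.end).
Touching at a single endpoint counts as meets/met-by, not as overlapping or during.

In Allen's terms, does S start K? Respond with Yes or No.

No

S = [March 15, March 22], K = [March 9, March 10].
Actual relation of S to K: after.
Asked whether 'starts' holds → No.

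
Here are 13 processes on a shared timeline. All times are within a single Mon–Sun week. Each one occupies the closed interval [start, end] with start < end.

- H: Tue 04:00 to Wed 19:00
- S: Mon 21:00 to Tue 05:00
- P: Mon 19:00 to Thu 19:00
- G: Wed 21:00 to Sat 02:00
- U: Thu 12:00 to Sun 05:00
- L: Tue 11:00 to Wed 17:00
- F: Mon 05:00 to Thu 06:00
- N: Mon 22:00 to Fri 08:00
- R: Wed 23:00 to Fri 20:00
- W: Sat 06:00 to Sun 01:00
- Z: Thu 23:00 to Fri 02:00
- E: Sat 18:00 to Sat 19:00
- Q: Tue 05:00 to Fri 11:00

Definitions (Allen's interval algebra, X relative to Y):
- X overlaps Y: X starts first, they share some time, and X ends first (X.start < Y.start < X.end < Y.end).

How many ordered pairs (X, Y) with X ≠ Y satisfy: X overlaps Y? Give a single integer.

22

Checking all 156 ordered pairs for relation 'overlaps'; matching pairs in alphabetical order:
(F, G): F overlaps G ✓
(F, N): F overlaps N ✓
(F, P): F overlaps P ✓
(F, Q): F overlaps Q ✓
(F, R): F overlaps R ✓
(G, U): G overlaps U ✓
(H, Q): H overlaps Q ✓
(N, G): N overlaps G ✓
(N, Q): N overlaps Q ✓
(N, R): N overlaps R ✓
(N, U): N overlaps U ✓
(P, G): P overlaps G ✓
(P, N): P overlaps N ✓
(P, Q): P overlaps Q ✓
(P, R): P overlaps R ✓
(P, U): P overlaps U ✓
(Q, G): Q overlaps G ✓
(Q, R): Q overlaps R ✓
(Q, U): Q overlaps U ✓
(R, U): R overlaps U ✓
(S, H): S overlaps H ✓
(S, N): S overlaps N ✓
Count: 22.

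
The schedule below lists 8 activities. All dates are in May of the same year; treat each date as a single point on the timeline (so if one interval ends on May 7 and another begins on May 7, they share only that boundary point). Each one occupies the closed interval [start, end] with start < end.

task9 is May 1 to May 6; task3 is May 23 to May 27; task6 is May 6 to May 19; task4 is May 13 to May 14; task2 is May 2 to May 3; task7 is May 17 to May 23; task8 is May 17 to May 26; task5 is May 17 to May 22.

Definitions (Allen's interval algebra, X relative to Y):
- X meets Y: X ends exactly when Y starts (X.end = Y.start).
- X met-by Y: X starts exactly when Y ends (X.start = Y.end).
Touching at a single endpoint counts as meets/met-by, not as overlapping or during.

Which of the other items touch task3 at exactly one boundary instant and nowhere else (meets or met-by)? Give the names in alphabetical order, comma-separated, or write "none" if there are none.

task7

Target task3 = [May 23, May 27].
task2 [May 2, May 3] → before → no.
task4 [May 13, May 14] → before → no.
task5 [May 17, May 22] → before → no.
task6 [May 6, May 19] → before → no.
task7 [May 17, May 23] → meets → yes.
task8 [May 17, May 26] → overlaps → no.
task9 [May 1, May 6] → before → no.
Result: task7.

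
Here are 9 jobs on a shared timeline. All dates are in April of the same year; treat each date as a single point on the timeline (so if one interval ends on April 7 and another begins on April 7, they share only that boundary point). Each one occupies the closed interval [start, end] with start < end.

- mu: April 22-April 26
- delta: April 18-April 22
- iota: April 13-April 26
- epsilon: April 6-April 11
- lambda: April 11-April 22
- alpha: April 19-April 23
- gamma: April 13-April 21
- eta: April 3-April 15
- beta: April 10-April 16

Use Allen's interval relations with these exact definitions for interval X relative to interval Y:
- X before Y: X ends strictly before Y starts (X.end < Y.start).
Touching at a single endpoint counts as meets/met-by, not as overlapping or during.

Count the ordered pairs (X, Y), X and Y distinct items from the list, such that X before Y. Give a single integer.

12

Checking all 72 ordered pairs for relation 'before'; matching pairs in alphabetical order:
(beta, alpha): beta before alpha ✓
(beta, delta): beta before delta ✓
(beta, mu): beta before mu ✓
(epsilon, alpha): epsilon before alpha ✓
(epsilon, delta): epsilon before delta ✓
(epsilon, gamma): epsilon before gamma ✓
(epsilon, iota): epsilon before iota ✓
(epsilon, mu): epsilon before mu ✓
(eta, alpha): eta before alpha ✓
(eta, delta): eta before delta ✓
(eta, mu): eta before mu ✓
(gamma, mu): gamma before mu ✓
Count: 12.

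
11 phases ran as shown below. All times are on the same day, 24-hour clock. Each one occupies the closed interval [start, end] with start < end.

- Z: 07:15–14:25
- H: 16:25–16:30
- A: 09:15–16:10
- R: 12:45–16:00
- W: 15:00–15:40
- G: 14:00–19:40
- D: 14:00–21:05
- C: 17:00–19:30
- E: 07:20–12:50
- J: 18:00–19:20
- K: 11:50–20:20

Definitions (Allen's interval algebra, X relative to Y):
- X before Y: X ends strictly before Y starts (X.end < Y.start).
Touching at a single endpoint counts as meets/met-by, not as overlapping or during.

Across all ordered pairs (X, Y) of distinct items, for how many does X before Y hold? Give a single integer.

Checking all 110 ordered pairs for relation 'before'; matching pairs in alphabetical order:
(A, C): A before C ✓
(A, H): A before H ✓
(A, J): A before J ✓
(E, C): E before C ✓
(E, D): E before D ✓
(E, G): E before G ✓
(E, H): E before H ✓
(E, J): E before J ✓
(E, W): E before W ✓
(H, C): H before C ✓
(H, J): H before J ✓
(R, C): R before C ✓
(R, H): R before H ✓
(R, J): R before J ✓
(W, C): W before C ✓
(W, H): W before H ✓
(W, J): W before J ✓
(Z, C): Z before C ✓
(Z, H): Z before H ✓
(Z, J): Z before J ✓
(Z, W): Z before W ✓
Count: 21.

21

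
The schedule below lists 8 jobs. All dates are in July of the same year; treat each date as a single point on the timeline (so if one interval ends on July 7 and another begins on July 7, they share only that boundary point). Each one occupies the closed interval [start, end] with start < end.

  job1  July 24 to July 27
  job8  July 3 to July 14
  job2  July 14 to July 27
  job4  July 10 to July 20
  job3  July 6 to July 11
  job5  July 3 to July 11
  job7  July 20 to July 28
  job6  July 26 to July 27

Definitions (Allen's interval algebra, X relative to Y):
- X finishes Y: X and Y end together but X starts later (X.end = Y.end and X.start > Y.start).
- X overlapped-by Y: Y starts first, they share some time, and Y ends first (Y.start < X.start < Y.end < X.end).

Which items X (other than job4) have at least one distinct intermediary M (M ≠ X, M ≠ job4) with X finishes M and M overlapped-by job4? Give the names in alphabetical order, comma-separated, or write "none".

Target job4 = [July 10, July 20].
Intermediaries M with M overlapped-by job4: job2.
Via job2 — items with X finishes job2: job1, job6.
Union: job1, job6.

job1, job6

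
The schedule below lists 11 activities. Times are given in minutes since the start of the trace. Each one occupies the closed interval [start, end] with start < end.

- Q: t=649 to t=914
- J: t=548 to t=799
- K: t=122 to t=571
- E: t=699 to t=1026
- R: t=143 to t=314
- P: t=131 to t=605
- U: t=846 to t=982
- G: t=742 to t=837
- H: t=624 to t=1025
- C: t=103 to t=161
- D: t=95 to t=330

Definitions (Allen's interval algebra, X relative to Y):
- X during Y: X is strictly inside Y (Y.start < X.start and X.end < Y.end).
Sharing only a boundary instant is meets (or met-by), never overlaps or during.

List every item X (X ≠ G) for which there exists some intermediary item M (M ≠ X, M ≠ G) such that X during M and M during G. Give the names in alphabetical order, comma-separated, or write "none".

none

Target G = [t=742, t=837].
Intermediaries M with M during G: none.
Union: none.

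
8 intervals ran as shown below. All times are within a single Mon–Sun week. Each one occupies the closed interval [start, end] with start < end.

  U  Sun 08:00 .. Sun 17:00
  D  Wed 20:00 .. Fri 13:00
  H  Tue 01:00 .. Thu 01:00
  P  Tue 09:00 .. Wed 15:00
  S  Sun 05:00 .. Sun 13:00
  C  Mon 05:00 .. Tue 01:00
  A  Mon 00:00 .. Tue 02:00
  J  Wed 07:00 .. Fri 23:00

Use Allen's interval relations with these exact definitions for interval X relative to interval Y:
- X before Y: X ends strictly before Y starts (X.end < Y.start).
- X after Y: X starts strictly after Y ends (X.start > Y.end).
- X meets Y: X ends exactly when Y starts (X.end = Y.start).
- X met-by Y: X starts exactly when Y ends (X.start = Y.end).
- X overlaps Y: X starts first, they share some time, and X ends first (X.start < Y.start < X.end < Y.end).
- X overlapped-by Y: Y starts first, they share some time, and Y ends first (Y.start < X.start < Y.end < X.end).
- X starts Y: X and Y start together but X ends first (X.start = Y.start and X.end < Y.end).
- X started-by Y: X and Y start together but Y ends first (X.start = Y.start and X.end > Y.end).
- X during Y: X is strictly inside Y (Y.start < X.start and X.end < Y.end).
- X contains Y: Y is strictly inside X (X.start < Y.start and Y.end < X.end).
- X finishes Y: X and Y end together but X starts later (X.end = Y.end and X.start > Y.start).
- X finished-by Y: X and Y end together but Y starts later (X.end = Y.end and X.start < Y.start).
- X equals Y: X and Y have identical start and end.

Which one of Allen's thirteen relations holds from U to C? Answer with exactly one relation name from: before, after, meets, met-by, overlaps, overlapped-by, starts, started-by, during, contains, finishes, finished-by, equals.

U = [Sun 08:00, Sun 17:00]; C = [Mon 05:00, Tue 01:00].
Compare endpoints: U.start > C.start, U.start > C.end, U.end > C.start, U.end > C.end.
That pattern is 'after'.

after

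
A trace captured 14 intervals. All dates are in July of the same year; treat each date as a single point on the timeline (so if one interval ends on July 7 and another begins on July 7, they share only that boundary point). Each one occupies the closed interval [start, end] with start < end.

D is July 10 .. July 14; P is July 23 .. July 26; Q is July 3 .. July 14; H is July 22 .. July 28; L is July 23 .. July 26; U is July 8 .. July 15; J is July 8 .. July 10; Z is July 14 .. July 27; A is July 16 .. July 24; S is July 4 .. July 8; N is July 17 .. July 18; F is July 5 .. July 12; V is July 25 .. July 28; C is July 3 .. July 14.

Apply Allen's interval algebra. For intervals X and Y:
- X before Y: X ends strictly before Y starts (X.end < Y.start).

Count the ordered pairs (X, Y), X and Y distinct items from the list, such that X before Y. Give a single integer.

Checking all 182 ordered pairs for relation 'before'; matching pairs in alphabetical order:
(A, V): A before V ✓
(C, A): C before A ✓
(C, H): C before H ✓
(C, L): C before L ✓
(C, N): C before N ✓
(C, P): C before P ✓
(C, V): C before V ✓
(D, A): D before A ✓
(D, H): D before H ✓
(D, L): D before L ✓
(D, N): D before N ✓
(D, P): D before P ✓
(D, V): D before V ✓
(F, A): F before A ✓
(F, H): F before H ✓
(F, L): F before L ✓
(F, N): F before N ✓
(F, P): F before P ✓
(F, V): F before V ✓
(F, Z): F before Z ✓
(J, A): J before A ✓
(J, H): J before H ✓
(J, L): J before L ✓
(J, N): J before N ✓
... plus 27 further pairs not listed.
Count: 51.

51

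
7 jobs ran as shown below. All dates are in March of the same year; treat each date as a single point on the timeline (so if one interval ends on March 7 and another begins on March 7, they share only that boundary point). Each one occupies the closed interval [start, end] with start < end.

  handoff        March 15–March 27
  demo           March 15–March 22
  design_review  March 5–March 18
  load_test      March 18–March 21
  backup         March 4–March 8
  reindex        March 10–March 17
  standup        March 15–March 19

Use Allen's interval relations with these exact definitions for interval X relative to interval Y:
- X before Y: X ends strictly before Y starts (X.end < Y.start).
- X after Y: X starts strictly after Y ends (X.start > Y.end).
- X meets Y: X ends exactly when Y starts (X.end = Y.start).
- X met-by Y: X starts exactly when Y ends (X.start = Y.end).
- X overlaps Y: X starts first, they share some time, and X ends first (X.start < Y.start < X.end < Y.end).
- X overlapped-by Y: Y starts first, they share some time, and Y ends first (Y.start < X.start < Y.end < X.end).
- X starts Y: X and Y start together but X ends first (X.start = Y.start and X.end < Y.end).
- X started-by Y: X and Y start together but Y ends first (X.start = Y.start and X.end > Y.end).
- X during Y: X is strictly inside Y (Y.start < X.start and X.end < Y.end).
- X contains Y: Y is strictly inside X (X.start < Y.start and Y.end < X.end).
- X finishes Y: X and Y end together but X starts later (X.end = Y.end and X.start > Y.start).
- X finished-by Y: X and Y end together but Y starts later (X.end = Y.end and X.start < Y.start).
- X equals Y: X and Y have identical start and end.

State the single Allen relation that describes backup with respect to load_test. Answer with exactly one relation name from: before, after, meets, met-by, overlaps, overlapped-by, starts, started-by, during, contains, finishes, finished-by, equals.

backup = [March 4, March 8]; load_test = [March 18, March 21].
Compare endpoints: backup.start < load_test.start, backup.start < load_test.end, backup.end < load_test.start, backup.end < load_test.end.
That pattern is 'before'.

before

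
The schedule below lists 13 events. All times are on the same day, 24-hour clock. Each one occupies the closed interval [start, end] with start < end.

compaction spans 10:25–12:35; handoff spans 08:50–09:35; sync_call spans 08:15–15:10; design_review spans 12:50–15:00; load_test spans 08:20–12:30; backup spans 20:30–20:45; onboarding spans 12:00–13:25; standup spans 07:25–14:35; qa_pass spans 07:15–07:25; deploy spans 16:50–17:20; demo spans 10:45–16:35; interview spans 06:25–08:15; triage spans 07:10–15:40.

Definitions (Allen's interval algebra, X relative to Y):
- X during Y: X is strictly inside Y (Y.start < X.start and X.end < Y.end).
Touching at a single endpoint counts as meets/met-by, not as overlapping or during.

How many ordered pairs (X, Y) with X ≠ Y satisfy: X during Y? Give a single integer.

Checking all 156 ordered pairs for relation 'during'; matching pairs in alphabetical order:
(compaction, standup): compaction during standup ✓
(compaction, sync_call): compaction during sync_call ✓
(compaction, triage): compaction during triage ✓
(design_review, demo): design_review during demo ✓
(design_review, sync_call): design_review during sync_call ✓
(design_review, triage): design_review during triage ✓
(handoff, load_test): handoff during load_test ✓
(handoff, standup): handoff during standup ✓
(handoff, sync_call): handoff during sync_call ✓
(handoff, triage): handoff during triage ✓
(load_test, standup): load_test during standup ✓
(load_test, sync_call): load_test during sync_call ✓
(load_test, triage): load_test during triage ✓
(onboarding, demo): onboarding during demo ✓
(onboarding, standup): onboarding during standup ✓
(onboarding, sync_call): onboarding during sync_call ✓
(onboarding, triage): onboarding during triage ✓
(qa_pass, interview): qa_pass during interview ✓
(qa_pass, triage): qa_pass during triage ✓
(standup, triage): standup during triage ✓
(sync_call, triage): sync_call during triage ✓
Count: 21.

21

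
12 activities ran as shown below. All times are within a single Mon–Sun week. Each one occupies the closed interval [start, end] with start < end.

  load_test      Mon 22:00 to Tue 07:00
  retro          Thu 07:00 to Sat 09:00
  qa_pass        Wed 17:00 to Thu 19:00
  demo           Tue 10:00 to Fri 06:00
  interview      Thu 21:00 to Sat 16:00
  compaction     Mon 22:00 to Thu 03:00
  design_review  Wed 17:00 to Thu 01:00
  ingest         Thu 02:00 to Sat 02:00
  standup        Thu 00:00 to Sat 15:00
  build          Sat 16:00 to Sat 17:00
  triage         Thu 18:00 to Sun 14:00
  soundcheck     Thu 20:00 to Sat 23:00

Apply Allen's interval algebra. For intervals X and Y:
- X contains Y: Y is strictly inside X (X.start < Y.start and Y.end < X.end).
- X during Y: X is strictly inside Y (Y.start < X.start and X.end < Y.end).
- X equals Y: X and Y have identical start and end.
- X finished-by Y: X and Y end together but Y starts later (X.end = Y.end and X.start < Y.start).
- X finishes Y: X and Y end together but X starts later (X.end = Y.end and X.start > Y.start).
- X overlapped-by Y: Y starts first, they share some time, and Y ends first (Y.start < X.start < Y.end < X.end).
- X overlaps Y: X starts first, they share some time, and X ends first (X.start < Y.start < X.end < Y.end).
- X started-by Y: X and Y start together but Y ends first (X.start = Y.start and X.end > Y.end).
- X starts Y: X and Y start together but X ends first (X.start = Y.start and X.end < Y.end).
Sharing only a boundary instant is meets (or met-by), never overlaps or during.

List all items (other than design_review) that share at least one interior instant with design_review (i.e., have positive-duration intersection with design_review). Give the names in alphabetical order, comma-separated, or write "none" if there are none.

Target design_review = [Wed 17:00, Thu 01:00].
build [Sat 16:00, Sat 17:00] → after → no.
compaction [Mon 22:00, Thu 03:00] → contains → yes.
demo [Tue 10:00, Fri 06:00] → contains → yes.
ingest [Thu 02:00, Sat 02:00] → after → no.
interview [Thu 21:00, Sat 16:00] → after → no.
load_test [Mon 22:00, Tue 07:00] → before → no.
qa_pass [Wed 17:00, Thu 19:00] → started-by → yes.
retro [Thu 07:00, Sat 09:00] → after → no.
soundcheck [Thu 20:00, Sat 23:00] → after → no.
standup [Thu 00:00, Sat 15:00] → overlapped-by → yes.
triage [Thu 18:00, Sun 14:00] → after → no.
Result: compaction, demo, qa_pass, standup.

compaction, demo, qa_pass, standup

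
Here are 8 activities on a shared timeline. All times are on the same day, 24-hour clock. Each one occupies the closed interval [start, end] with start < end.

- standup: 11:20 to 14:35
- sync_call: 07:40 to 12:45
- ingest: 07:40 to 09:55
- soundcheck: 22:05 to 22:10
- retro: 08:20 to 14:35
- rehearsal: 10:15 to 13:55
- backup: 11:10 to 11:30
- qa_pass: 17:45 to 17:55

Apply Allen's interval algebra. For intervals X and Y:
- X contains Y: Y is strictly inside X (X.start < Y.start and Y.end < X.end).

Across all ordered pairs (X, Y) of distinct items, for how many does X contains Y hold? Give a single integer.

Checking all 56 ordered pairs for relation 'contains'; matching pairs in alphabetical order:
(rehearsal, backup): rehearsal contains backup ✓
(retro, backup): retro contains backup ✓
(retro, rehearsal): retro contains rehearsal ✓
(sync_call, backup): sync_call contains backup ✓
Count: 4.

4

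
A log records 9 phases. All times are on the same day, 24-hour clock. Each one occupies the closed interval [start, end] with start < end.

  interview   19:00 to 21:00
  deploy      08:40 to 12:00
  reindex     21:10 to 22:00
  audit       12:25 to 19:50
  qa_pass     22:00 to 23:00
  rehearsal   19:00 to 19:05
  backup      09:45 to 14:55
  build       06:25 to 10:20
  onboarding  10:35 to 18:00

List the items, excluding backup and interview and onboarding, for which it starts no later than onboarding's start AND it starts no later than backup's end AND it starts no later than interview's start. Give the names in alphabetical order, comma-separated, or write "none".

Conditions: its start is no later than onboarding's start (X.start <= 10:35) AND its start is no later than backup's end (X.start <= 14:55) AND its start is no later than interview's start (X.start <= 19:00).
audit: start 12:25 <= 10:35? ✗; start 12:25 <= 14:55? ✓; start 12:25 <= 19:00? ✓ → no.
build: start 06:25 <= 10:35? ✓; start 06:25 <= 14:55? ✓; start 06:25 <= 19:00? ✓ → yes.
deploy: start 08:40 <= 10:35? ✓; start 08:40 <= 14:55? ✓; start 08:40 <= 19:00? ✓ → yes.
qa_pass: start 22:00 <= 10:35? ✗; start 22:00 <= 14:55? ✗; start 22:00 <= 19:00? ✗ → no.
rehearsal: start 19:00 <= 10:35? ✗; start 19:00 <= 14:55? ✗; start 19:00 <= 19:00? ✓ → no.
reindex: start 21:10 <= 10:35? ✗; start 21:10 <= 14:55? ✗; start 21:10 <= 19:00? ✗ → no.
Result: build, deploy.

build, deploy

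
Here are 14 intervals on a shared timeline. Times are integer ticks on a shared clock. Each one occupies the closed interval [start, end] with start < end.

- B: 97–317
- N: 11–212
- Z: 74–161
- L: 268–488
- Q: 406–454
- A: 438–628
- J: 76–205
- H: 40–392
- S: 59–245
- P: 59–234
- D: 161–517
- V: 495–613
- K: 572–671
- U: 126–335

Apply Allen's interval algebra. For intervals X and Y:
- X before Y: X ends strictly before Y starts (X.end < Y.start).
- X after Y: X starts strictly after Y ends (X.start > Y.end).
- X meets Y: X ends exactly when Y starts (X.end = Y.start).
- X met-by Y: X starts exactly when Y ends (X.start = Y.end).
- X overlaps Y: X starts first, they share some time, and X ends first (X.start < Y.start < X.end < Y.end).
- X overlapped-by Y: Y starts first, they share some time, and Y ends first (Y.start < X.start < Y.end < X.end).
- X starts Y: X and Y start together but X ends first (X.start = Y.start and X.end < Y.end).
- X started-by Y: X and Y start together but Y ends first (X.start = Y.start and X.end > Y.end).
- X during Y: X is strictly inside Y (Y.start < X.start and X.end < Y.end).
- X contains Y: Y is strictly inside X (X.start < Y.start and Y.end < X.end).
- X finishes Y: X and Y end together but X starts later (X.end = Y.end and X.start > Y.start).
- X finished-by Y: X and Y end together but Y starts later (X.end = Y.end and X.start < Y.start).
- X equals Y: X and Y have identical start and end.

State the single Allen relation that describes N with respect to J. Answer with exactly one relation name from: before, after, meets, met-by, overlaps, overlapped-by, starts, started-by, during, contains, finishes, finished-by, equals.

contains

N = [11, 212]; J = [76, 205].
Compare endpoints: N.start < J.start, N.start < J.end, N.end > J.start, N.end > J.end.
That pattern is 'contains'.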